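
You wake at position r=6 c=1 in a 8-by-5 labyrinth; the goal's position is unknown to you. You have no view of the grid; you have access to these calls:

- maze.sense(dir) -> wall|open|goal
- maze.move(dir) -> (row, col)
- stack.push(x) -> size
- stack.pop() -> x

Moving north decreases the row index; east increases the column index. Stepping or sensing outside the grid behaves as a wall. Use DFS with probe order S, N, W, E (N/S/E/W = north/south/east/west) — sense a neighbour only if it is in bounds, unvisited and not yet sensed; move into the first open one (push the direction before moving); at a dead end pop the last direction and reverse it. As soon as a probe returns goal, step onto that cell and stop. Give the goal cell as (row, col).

% maze.sense(south) => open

% stack.push(south) => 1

% maze.move(south) => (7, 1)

% maze.sense(west) => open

% stack.push(west) => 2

% maze.move(west) => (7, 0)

% maze.sense(north) => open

% stack.push(north) => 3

% maze.move(north) => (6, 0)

% maze.sense(north) => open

% stack.push(north) => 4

% maze.move(north) => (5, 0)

% maze.sense(north) => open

% stack.push(north) => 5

% maze.move(north) => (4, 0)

% maze.sense(north) => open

% stack.push(north) => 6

% maze.move(north) => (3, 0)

% maze.sense(north) => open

% stack.push(north) => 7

% maze.move(north) => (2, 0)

% maze.sense(north) => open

% stack.push(north) => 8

% maze.move(north) => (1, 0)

% maze.sense(north) => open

% stack.push(north) => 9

% maze.move(north) => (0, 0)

% maze.sense(east) => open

% stack.push(east) => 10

% maze.move(east) => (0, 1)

% maze.sense(south) => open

% stack.push(south) => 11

% maze.move(south) => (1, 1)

% maze.sense(south) => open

% stack.push(south) => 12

% maze.move(south) => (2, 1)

% maze.sense(south) => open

% stack.push(south) => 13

% maze.move(south) => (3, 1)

% maze.sense(south) => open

% stack.push(south) => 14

% maze.move(south) => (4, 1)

% maze.sense(south) => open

% stack.push(south) => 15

% maze.move(south) => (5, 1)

% maze.sense(east) => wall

% stack.pop() => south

% maze.move(north) => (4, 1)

% maze.sense(east) => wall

% stack.pop() => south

% maze.move(north) => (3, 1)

% maze.sense(east) => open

% stack.push(east) => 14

% maze.move(east) => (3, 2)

% maze.sense(north) => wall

% maze.sense(east) => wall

% stack.pop() => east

% maze.move(west) => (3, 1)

% stack.pop() => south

% maze.move(north) => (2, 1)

% stack.pop() => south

% maze.move(north) => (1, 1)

% maze.sense(east) => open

% stack.push(east) => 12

% maze.move(east) => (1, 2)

% maze.sense(north) => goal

% maze.move(north) => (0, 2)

Answer: (0, 2)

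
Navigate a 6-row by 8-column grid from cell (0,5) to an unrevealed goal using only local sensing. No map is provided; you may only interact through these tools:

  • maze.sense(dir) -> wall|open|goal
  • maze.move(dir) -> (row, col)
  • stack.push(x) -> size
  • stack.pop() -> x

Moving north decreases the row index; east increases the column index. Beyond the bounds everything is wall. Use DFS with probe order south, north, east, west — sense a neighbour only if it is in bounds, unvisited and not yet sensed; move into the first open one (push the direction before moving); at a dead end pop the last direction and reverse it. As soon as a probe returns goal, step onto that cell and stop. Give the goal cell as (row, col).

CALL maze.sense[dir→south]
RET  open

CALL stack.push[x→south]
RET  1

CALL maze.move[dir→south]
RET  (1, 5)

CALL maze.sense[dir→south]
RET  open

CALL stack.push[x→south]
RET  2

CALL maze.move[dir→south]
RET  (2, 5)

CALL maze.sense[dir→south]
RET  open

CALL stack.push[x→south]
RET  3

CALL maze.move[dir→south]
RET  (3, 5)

CALL maze.sense[dir→south]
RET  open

CALL stack.push[x→south]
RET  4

CALL maze.move[dir→south]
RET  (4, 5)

CALL maze.sense[dir→south]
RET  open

CALL stack.push[x→south]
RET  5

CALL maze.move[dir→south]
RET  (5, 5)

CALL maze.sense[dir→east]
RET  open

CALL stack.push[x→east]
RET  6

CALL maze.move[dir→east]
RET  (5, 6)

CALL maze.sense[dir→north]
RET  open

CALL stack.push[x→north]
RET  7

CALL maze.move[dir→north]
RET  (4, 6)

CALL maze.sense[dir→north]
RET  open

CALL stack.push[x→north]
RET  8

CALL maze.move[dir→north]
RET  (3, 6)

CALL maze.sense[dir→north]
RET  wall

CALL maze.sense[dir→east]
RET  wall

CALL stack.pop[]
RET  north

CALL maze.move[dir→south]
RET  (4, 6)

CALL maze.sense[dir→east]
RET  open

CALL stack.push[x→east]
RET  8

CALL maze.move[dir→east]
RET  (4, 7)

CALL maze.sense[dir→south]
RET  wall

CALL stack.pop[]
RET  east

CALL maze.move[dir→west]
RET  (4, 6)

CALL stack.pop[]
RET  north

CALL maze.move[dir→south]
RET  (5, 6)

CALL stack.pop[]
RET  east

CALL maze.move[dir→west]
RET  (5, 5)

CALL maze.sense[dir→west]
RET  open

CALL stack.push[x→west]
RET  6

CALL maze.move[dir→west]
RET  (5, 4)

CALL maze.sense[dir→north]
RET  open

CALL stack.push[x→north]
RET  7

CALL maze.move[dir→north]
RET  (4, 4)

CALL maze.sense[dir→north]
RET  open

CALL stack.push[x→north]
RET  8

CALL maze.move[dir→north]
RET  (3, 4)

CALL maze.sense[dir→north]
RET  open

CALL stack.push[x→north]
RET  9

CALL maze.move[dir→north]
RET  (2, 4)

CALL maze.sense[dir→north]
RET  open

CALL stack.push[x→north]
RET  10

CALL maze.move[dir→north]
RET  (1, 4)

CALL maze.sense[dir→north]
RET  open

CALL stack.push[x→north]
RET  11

CALL maze.move[dir→north]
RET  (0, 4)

CALL maze.sense[dir→west]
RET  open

CALL stack.push[x→west]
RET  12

CALL maze.move[dir→west]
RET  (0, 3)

CALL maze.sense[dir→south]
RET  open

CALL stack.push[x→south]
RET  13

CALL maze.move[dir→south]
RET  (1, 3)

CALL maze.sense[dir→south]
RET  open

CALL stack.push[x→south]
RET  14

CALL maze.move[dir→south]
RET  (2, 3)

CALL maze.sense[dir→south]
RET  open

CALL stack.push[x→south]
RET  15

CALL maze.move[dir→south]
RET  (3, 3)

CALL maze.sense[dir→south]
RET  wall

CALL maze.sense[dir→west]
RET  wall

CALL stack.pop[]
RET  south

CALL maze.move[dir→north]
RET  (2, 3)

CALL maze.sense[dir→west]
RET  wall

CALL stack.pop[]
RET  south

CALL maze.move[dir→north]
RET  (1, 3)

CALL maze.sense[dir→west]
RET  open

CALL stack.push[x→west]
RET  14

CALL maze.move[dir→west]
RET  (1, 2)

CALL maze.sense[dir→north]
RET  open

CALL stack.push[x→north]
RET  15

CALL maze.move[dir→north]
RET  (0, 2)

CALL maze.sense[dir→west]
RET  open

CALL stack.push[x→west]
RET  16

CALL maze.move[dir→west]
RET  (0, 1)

CALL maze.sense[dir→south]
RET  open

CALL stack.push[x→south]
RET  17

CALL maze.move[dir→south]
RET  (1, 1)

CALL maze.sense[dir→south]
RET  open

CALL stack.push[x→south]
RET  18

CALL maze.move[dir→south]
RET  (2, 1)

CALL maze.sense[dir→south]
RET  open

CALL stack.push[x→south]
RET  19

CALL maze.move[dir→south]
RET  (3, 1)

CALL maze.sense[dir→south]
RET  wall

CALL maze.sense[dir→west]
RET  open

CALL stack.push[x→west]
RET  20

CALL maze.move[dir→west]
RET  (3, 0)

CALL maze.sense[dir→south]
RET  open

CALL stack.push[x→south]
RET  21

CALL maze.move[dir→south]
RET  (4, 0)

CALL maze.sense[dir→south]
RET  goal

CALL maze.move[dir→south]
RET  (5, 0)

Answer: (5, 0)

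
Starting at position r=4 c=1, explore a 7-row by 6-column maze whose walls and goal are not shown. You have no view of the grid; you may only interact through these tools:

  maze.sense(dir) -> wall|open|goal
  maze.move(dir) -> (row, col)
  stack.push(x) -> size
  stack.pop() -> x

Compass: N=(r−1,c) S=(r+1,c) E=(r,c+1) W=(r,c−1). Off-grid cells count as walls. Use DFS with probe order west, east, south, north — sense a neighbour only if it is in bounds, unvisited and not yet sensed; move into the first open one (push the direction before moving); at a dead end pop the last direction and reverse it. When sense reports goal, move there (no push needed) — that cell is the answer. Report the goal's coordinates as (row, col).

~$ maze.sense dir='west'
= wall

~$ maze.sense dir='east'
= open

~$ stack.push x='east'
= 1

~$ maze.move dir='east'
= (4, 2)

~$ maze.sense dir='east'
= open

~$ stack.push x='east'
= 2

~$ maze.move dir='east'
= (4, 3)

~$ maze.sense dir='east'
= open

~$ stack.push x='east'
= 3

~$ maze.move dir='east'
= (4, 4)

~$ maze.sense dir='east'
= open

~$ stack.push x='east'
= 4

~$ maze.move dir='east'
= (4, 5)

~$ maze.sense dir='south'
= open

~$ stack.push x='south'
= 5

~$ maze.move dir='south'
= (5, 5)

~$ maze.sense dir='west'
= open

~$ stack.push x='west'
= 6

~$ maze.move dir='west'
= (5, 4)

~$ maze.sense dir='west'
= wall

~$ maze.sense dir='south'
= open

~$ stack.push x='south'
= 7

~$ maze.move dir='south'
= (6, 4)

~$ maze.sense dir='west'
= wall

~$ maze.sense dir='east'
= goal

~$ maze.move dir='east'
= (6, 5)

Answer: (6, 5)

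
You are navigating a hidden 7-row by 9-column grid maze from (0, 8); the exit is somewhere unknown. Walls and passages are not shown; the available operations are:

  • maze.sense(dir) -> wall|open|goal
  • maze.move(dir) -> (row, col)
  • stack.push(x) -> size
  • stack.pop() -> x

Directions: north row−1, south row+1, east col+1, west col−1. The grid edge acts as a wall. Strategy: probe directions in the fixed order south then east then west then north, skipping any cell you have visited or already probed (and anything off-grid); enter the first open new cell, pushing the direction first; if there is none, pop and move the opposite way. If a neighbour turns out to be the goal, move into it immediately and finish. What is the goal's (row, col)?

==> maze.sense(dir=south)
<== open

==> stack.push(x=south)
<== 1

==> maze.move(dir=south)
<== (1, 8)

==> maze.sense(dir=south)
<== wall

==> maze.sense(dir=west)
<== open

==> stack.push(x=west)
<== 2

==> maze.move(dir=west)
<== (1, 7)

==> maze.sense(dir=south)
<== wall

==> maze.sense(dir=west)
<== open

==> stack.push(x=west)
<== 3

==> maze.move(dir=west)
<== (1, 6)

==> maze.sense(dir=south)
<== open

==> stack.push(x=south)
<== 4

==> maze.move(dir=south)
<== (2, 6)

==> maze.sense(dir=south)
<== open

==> stack.push(x=south)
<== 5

==> maze.move(dir=south)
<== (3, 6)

==> maze.sense(dir=south)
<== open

==> stack.push(x=south)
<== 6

==> maze.move(dir=south)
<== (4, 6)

==> maze.sense(dir=south)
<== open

==> stack.push(x=south)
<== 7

==> maze.move(dir=south)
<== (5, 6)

==> maze.sense(dir=south)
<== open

==> stack.push(x=south)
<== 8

==> maze.move(dir=south)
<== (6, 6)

==> maze.sense(dir=east)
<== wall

==> maze.sense(dir=west)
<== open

==> stack.push(x=west)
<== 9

==> maze.move(dir=west)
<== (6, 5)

==> maze.sense(dir=west)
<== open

==> stack.push(x=west)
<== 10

==> maze.move(dir=west)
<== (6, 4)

==> maze.sense(dir=west)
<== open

==> stack.push(x=west)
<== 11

==> maze.move(dir=west)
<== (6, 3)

==> maze.sense(dir=west)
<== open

==> stack.push(x=west)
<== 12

==> maze.move(dir=west)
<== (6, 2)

==> maze.sense(dir=west)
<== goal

==> maze.move(dir=west)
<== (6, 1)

Answer: (6, 1)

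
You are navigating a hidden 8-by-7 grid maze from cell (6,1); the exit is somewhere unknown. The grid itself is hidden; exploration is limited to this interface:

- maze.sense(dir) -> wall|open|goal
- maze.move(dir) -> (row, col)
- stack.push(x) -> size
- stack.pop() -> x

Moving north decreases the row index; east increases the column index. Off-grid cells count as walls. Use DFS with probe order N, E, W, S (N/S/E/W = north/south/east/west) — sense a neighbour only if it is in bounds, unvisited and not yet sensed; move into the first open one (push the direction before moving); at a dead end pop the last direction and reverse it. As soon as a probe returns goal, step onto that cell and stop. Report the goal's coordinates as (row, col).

·→ sense(dir='north')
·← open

·→ push(x='north')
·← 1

·→ move(dir='north')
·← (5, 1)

·→ sense(dir='north')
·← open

·→ push(x='north')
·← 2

·→ move(dir='north')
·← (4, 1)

·→ sense(dir='north')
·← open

·→ push(x='north')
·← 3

·→ move(dir='north')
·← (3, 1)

·→ sense(dir='north')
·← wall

·→ sense(dir='east')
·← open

·→ push(x='east')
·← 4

·→ move(dir='east')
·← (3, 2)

·→ sense(dir='north')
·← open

·→ push(x='north')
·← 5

·→ move(dir='north')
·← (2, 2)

·→ sense(dir='north')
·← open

·→ push(x='north')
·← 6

·→ move(dir='north')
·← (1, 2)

·→ sense(dir='north')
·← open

·→ push(x='north')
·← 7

·→ move(dir='north')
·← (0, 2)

·→ sense(dir='east')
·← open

·→ push(x='east')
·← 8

·→ move(dir='east')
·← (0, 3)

·→ sense(dir='east')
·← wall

·→ sense(dir='south')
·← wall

·→ pop()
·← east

·→ move(dir='west')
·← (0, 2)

·→ sense(dir='west')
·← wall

·→ pop()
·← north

·→ move(dir='south')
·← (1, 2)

·→ sense(dir='west')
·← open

·→ push(x='west')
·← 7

·→ move(dir='west')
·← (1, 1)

·→ sense(dir='west')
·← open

·→ push(x='west')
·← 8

·→ move(dir='west')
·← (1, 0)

·→ sense(dir='north')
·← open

·→ push(x='north')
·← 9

·→ move(dir='north')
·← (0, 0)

·→ pop()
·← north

·→ move(dir='south')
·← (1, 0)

·→ sense(dir='south')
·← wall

·→ pop()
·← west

·→ move(dir='east')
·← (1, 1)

·→ pop()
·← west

·→ move(dir='east')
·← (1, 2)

·→ pop()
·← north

·→ move(dir='south')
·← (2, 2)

·→ sense(dir='east')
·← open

·→ push(x='east')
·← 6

·→ move(dir='east')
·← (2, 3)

·→ sense(dir='east')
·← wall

·→ sense(dir='south')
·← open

·→ push(x='south')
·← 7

·→ move(dir='south')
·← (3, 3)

·→ sense(dir='east')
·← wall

·→ sense(dir='south')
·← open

·→ push(x='south')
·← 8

·→ move(dir='south')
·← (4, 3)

·→ sense(dir='east')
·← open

·→ push(x='east')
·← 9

·→ move(dir='east')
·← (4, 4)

·→ sense(dir='east')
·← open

·→ push(x='east')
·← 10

·→ move(dir='east')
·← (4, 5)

·→ sense(dir='north')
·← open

·→ push(x='north')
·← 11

·→ move(dir='north')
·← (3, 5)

·→ sense(dir='north')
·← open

·→ push(x='north')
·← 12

·→ move(dir='north')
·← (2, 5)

·→ sense(dir='north')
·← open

·→ push(x='north')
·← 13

·→ move(dir='north')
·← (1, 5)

·→ sense(dir='north')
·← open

·→ push(x='north')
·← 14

·→ move(dir='north')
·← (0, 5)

·→ sense(dir='east')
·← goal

·→ move(dir='east')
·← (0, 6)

Answer: (0, 6)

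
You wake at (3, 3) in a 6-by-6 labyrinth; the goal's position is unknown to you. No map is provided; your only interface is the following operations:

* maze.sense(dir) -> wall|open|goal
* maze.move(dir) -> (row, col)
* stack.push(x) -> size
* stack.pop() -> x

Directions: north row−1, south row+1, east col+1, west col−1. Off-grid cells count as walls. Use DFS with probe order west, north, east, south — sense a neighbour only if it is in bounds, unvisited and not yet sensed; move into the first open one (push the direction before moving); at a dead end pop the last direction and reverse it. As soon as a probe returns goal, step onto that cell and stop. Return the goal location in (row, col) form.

# 1. maze.sense(dir: west) ~> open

# 2. stack.push(x: west) ~> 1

# 3. maze.move(dir: west) ~> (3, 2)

# 4. maze.sense(dir: west) ~> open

# 5. stack.push(x: west) ~> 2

# 6. maze.move(dir: west) ~> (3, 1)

# 7. maze.sense(dir: west) ~> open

# 8. stack.push(x: west) ~> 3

# 9. maze.move(dir: west) ~> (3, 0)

# 10. maze.sense(dir: north) ~> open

# 11. stack.push(x: north) ~> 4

# 12. maze.move(dir: north) ~> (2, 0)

# 13. maze.sense(dir: north) ~> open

# 14. stack.push(x: north) ~> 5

# 15. maze.move(dir: north) ~> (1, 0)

# 16. maze.sense(dir: north) ~> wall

# 17. maze.sense(dir: east) ~> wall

# 18. stack.pop() ~> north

# 19. maze.move(dir: south) ~> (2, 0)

# 20. maze.sense(dir: east) ~> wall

# 21. stack.pop() ~> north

# 22. maze.move(dir: south) ~> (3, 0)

# 23. maze.sense(dir: south) ~> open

# 24. stack.push(x: south) ~> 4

# 25. maze.move(dir: south) ~> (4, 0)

# 26. maze.sense(dir: east) ~> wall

# 27. maze.sense(dir: south) ~> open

# 28. stack.push(x: south) ~> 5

# 29. maze.move(dir: south) ~> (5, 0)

# 30. maze.sense(dir: east) ~> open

# 31. stack.push(x: east) ~> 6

# 32. maze.move(dir: east) ~> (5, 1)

# 33. maze.sense(dir: east) ~> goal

# 34. maze.move(dir: east) ~> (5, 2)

Answer: (5, 2)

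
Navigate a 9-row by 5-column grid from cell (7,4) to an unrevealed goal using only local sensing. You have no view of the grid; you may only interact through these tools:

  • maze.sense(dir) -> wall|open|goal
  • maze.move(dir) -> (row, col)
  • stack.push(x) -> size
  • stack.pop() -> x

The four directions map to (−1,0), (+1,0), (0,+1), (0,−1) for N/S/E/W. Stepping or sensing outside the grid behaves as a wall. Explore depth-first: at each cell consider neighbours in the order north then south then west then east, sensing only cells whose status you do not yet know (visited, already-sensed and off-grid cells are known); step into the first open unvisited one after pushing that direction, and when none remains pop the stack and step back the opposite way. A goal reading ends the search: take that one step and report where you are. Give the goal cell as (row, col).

Now I run maze.sense with north, and get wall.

Using maze.sense with south, and see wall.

I try maze.sense with west, which returns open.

Calling stack.push with west, and observe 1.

I invoke maze.move with west, yielding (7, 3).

I call maze.sense with north, and see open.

Next I call stack.push with north, and observe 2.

Then maze.move with north, yielding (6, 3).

Then maze.sense with north, and get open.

I run stack.push with north, → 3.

I invoke maze.move with north, : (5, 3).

Now I run maze.sense with north, and get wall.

Next I call maze.sense with west, and get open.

I invoke stack.push with west, — result: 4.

Next I call maze.move with west, yielding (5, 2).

I run maze.sense with north, giving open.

I use stack.push with north, and observe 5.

Next I call maze.move with north, which returns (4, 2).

I call maze.sense with north, giving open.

I invoke stack.push with north, — result: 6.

Then maze.move with north, giving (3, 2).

Then maze.sense with north, and see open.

I run stack.push with north, giving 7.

Calling maze.move with north, which returns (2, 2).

I call maze.sense with north, → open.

Now I run stack.push with north, giving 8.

Using maze.move with north, and see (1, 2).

I call maze.sense with north, giving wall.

Now I run maze.sense with west, → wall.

Now I run maze.sense with east, and get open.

Then stack.push with east, : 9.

Then maze.move with east, which returns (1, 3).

I call maze.sense with north, and observe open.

Next I call stack.push with north, and observe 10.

I invoke maze.move with north, : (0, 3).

I invoke maze.sense with east, and observe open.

Now I run stack.push with east, which returns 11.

Then maze.move with east, and get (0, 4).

I use maze.sense with south, and see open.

Calling stack.push with south, : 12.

I call maze.move with south, and see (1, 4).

I try maze.sense with south, — result: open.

I invoke stack.push with south, — result: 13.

Invoking maze.move with south, — result: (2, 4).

Invoking maze.sense with south, and get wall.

Invoking maze.sense with west, → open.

I run stack.push with west, and observe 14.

I run maze.move with west, — result: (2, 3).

Next I call maze.sense with south, giving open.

I run stack.push with south, which returns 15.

I run maze.move with south, → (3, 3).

Invoking stack.pop, and get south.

I try maze.move with north, which returns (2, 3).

I invoke stack.pop, : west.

Calling maze.move with east, and see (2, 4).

Invoking stack.pop, and get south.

I try maze.move with north, yielding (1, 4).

I try stack.pop(), → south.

Using maze.move with north, and get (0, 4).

Next I call stack.pop, which returns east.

I call maze.move with west, and get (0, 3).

I invoke stack.pop(), which returns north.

Invoking maze.move with south, and get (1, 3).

Then stack.pop(), → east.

Now I run maze.move with west, and see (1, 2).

Calling stack.pop, — result: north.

Now I run maze.move with south, which returns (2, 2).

I run maze.sense with west, : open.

Invoking stack.push with west, and get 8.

I use maze.move with west, — result: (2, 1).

Then maze.sense with south, and see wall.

I try maze.sense with west, giving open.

I call stack.push with west, giving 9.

I call maze.move with west, and get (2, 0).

I use maze.sense with north, and observe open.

I call stack.push with north, and get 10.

Next I call maze.move with north, which returns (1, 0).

Using maze.sense with north, giving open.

I run stack.push with north, — result: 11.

I use maze.move with north, and observe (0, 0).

I call maze.sense with east, yielding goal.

I call maze.move with east, which returns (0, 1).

Answer: (0, 1)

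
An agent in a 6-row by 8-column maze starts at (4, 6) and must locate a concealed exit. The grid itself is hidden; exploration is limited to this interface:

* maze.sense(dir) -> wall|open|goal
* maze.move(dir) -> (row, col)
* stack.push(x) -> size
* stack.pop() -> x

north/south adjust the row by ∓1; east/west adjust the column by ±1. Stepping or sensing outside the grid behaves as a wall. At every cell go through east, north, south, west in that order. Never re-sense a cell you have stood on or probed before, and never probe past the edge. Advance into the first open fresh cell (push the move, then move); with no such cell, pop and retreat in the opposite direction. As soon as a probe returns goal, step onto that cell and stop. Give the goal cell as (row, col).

→ maze.sense(east)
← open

→ stack.push(east)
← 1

→ maze.move(east)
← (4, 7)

→ maze.sense(north)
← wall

→ maze.sense(south)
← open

→ stack.push(south)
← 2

→ maze.move(south)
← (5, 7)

→ maze.sense(west)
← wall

→ stack.pop()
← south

→ maze.move(north)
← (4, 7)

→ stack.pop()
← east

→ maze.move(west)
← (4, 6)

→ maze.sense(north)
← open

→ stack.push(north)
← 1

→ maze.move(north)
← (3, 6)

→ maze.sense(north)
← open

→ stack.push(north)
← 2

→ maze.move(north)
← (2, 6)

→ maze.sense(east)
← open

→ stack.push(east)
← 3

→ maze.move(east)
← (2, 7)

→ maze.sense(north)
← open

→ stack.push(north)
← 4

→ maze.move(north)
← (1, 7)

→ maze.sense(north)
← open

→ stack.push(north)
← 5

→ maze.move(north)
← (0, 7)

→ maze.sense(west)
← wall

→ stack.pop()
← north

→ maze.move(south)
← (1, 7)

→ maze.sense(west)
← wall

→ stack.pop()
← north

→ maze.move(south)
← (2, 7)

→ stack.pop()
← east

→ maze.move(west)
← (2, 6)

→ maze.sense(west)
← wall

→ stack.pop()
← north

→ maze.move(south)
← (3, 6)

→ maze.sense(west)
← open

→ stack.push(west)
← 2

→ maze.move(west)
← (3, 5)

→ maze.sense(south)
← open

→ stack.push(south)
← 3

→ maze.move(south)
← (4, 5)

→ maze.sense(south)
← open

→ stack.push(south)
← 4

→ maze.move(south)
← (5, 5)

→ maze.sense(west)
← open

→ stack.push(west)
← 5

→ maze.move(west)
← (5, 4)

→ maze.sense(north)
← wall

→ maze.sense(west)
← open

→ stack.push(west)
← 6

→ maze.move(west)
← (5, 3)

→ maze.sense(north)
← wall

→ maze.sense(west)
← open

→ stack.push(west)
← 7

→ maze.move(west)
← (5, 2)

→ maze.sense(north)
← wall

→ maze.sense(west)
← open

→ stack.push(west)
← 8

→ maze.move(west)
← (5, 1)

→ maze.sense(north)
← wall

→ maze.sense(west)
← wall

→ stack.pop()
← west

→ maze.move(east)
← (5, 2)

→ stack.pop()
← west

→ maze.move(east)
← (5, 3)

→ stack.pop()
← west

→ maze.move(east)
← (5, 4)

→ stack.pop()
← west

→ maze.move(east)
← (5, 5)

→ stack.pop()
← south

→ maze.move(north)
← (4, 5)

→ stack.pop()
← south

→ maze.move(north)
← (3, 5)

→ maze.sense(west)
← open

→ stack.push(west)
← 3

→ maze.move(west)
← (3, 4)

→ maze.sense(north)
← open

→ stack.push(north)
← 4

→ maze.move(north)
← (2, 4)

→ maze.sense(north)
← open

→ stack.push(north)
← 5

→ maze.move(north)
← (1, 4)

→ maze.sense(east)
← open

→ stack.push(east)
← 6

→ maze.move(east)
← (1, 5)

→ maze.sense(north)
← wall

→ stack.pop()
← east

→ maze.move(west)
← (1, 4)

→ maze.sense(north)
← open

→ stack.push(north)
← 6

→ maze.move(north)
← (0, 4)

→ maze.sense(west)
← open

→ stack.push(west)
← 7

→ maze.move(west)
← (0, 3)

→ maze.sense(south)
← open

→ stack.push(south)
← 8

→ maze.move(south)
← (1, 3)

→ maze.sense(south)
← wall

→ maze.sense(west)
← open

→ stack.push(west)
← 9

→ maze.move(west)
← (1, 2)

→ maze.sense(north)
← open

→ stack.push(north)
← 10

→ maze.move(north)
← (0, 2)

→ maze.sense(west)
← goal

→ maze.move(west)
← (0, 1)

Answer: (0, 1)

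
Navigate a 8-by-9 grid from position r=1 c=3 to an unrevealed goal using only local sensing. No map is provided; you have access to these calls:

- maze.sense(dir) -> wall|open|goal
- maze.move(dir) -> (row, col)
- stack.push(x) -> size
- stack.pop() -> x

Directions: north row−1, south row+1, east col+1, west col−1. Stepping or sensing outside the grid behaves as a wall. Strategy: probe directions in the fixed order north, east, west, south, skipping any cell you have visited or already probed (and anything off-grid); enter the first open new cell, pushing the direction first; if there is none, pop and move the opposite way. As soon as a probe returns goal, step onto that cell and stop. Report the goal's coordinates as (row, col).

[in] maze.sense dir='north'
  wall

[in] maze.sense dir='east'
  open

[in] stack.push x='east'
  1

[in] maze.move dir='east'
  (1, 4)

[in] maze.sense dir='north'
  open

[in] stack.push x='north'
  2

[in] maze.move dir='north'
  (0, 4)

[in] maze.sense dir='east'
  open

[in] stack.push x='east'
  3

[in] maze.move dir='east'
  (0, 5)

[in] maze.sense dir='east'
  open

[in] stack.push x='east'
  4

[in] maze.move dir='east'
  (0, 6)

[in] maze.sense dir='east'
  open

[in] stack.push x='east'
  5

[in] maze.move dir='east'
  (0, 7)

[in] maze.sense dir='east'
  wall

[in] maze.sense dir='south'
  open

[in] stack.push x='south'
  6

[in] maze.move dir='south'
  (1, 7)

[in] maze.sense dir='east'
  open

[in] stack.push x='east'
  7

[in] maze.move dir='east'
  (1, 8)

[in] maze.sense dir='south'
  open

[in] stack.push x='south'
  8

[in] maze.move dir='south'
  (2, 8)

[in] maze.sense dir='west'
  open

[in] stack.push x='west'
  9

[in] maze.move dir='west'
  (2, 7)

[in] maze.sense dir='west'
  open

[in] stack.push x='west'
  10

[in] maze.move dir='west'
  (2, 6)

[in] maze.sense dir='north'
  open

[in] stack.push x='north'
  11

[in] maze.move dir='north'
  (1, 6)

[in] maze.sense dir='west'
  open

[in] stack.push x='west'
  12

[in] maze.move dir='west'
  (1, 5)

[in] maze.sense dir='south'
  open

[in] stack.push x='south'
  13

[in] maze.move dir='south'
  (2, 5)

[in] maze.sense dir='west'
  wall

[in] maze.sense dir='south'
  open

[in] stack.push x='south'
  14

[in] maze.move dir='south'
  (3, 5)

[in] maze.sense dir='east'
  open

[in] stack.push x='east'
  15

[in] maze.move dir='east'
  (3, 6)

[in] maze.sense dir='east'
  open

[in] stack.push x='east'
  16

[in] maze.move dir='east'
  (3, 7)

[in] maze.sense dir='east'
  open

[in] stack.push x='east'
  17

[in] maze.move dir='east'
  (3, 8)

[in] maze.sense dir='south'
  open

[in] stack.push x='south'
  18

[in] maze.move dir='south'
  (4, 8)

[in] maze.sense dir='west'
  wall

[in] maze.sense dir='south'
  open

[in] stack.push x='south'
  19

[in] maze.move dir='south'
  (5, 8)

[in] maze.sense dir='west'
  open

[in] stack.push x='west'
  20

[in] maze.move dir='west'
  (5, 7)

[in] maze.sense dir='west'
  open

[in] stack.push x='west'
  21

[in] maze.move dir='west'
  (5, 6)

[in] maze.sense dir='north'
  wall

[in] maze.sense dir='west'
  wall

[in] maze.sense dir='south'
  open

[in] stack.push x='south'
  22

[in] maze.move dir='south'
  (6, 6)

[in] maze.sense dir='east'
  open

[in] stack.push x='east'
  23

[in] maze.move dir='east'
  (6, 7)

[in] maze.sense dir='east'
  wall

[in] maze.sense dir='south'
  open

[in] stack.push x='south'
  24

[in] maze.move dir='south'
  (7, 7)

[in] maze.sense dir='east'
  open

[in] stack.push x='east'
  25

[in] maze.move dir='east'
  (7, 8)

[in] stack.pop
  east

[in] maze.move dir='west'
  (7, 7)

[in] maze.sense dir='west'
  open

[in] stack.push x='west'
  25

[in] maze.move dir='west'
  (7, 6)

[in] maze.sense dir='west'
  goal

[in] maze.move dir='west'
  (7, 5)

Answer: (7, 5)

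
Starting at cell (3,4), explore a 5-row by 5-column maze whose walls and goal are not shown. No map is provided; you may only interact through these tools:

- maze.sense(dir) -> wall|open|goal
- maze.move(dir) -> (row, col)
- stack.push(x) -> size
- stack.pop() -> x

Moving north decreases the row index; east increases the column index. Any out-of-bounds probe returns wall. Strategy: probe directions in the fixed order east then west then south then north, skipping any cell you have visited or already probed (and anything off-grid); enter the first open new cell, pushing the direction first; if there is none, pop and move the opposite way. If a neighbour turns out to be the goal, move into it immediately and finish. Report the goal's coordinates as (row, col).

Action: sense[west]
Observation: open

Action: push[west]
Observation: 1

Action: move[west]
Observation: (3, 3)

Action: sense[west]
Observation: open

Action: push[west]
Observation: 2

Action: move[west]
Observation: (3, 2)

Action: sense[west]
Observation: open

Action: push[west]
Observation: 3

Action: move[west]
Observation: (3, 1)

Action: sense[west]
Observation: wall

Action: sense[south]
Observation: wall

Action: sense[north]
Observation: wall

Action: pop[]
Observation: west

Action: move[east]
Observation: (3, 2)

Action: sense[south]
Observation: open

Action: push[south]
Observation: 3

Action: move[south]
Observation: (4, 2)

Action: sense[east]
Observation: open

Action: push[east]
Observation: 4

Action: move[east]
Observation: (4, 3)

Action: sense[east]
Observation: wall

Action: pop[]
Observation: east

Action: move[west]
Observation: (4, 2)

Action: pop[]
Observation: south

Action: move[north]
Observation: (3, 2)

Action: sense[north]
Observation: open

Action: push[north]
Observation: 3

Action: move[north]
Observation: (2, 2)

Action: sense[east]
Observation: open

Action: push[east]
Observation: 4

Action: move[east]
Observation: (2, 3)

Action: sense[east]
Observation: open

Action: push[east]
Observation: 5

Action: move[east]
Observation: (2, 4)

Action: sense[north]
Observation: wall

Action: pop[]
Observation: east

Action: move[west]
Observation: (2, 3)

Action: sense[north]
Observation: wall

Action: pop[]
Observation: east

Action: move[west]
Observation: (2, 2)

Action: sense[north]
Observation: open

Action: push[north]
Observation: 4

Action: move[north]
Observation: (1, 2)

Action: sense[west]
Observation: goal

Action: move[west]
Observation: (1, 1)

Answer: (1, 1)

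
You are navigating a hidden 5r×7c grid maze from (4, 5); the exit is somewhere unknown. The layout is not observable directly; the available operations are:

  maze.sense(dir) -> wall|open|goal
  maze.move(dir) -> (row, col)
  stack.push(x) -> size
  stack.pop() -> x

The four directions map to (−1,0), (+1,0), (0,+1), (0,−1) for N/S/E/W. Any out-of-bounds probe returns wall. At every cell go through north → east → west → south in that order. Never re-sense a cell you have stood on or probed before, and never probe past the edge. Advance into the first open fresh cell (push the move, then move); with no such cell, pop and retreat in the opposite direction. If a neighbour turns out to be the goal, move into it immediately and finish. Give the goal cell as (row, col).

·→ maze.sense(dir: north)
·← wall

·→ maze.sense(dir: east)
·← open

·→ stack.push(x: east)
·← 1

·→ maze.move(dir: east)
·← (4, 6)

·→ maze.sense(dir: north)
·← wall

·→ stack.pop()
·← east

·→ maze.move(dir: west)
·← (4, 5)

·→ maze.sense(dir: west)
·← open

·→ stack.push(x: west)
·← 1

·→ maze.move(dir: west)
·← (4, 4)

·→ maze.sense(dir: north)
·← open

·→ stack.push(x: north)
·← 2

·→ maze.move(dir: north)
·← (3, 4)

·→ maze.sense(dir: north)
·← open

·→ stack.push(x: north)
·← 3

·→ maze.move(dir: north)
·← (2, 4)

·→ maze.sense(dir: north)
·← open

·→ stack.push(x: north)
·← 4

·→ maze.move(dir: north)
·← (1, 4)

·→ maze.sense(dir: north)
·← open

·→ stack.push(x: north)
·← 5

·→ maze.move(dir: north)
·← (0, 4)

·→ maze.sense(dir: east)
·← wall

·→ maze.sense(dir: west)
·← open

·→ stack.push(x: west)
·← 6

·→ maze.move(dir: west)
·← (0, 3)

·→ maze.sense(dir: west)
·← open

·→ stack.push(x: west)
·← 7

·→ maze.move(dir: west)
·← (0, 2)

·→ maze.sense(dir: west)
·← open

·→ stack.push(x: west)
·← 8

·→ maze.move(dir: west)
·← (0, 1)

·→ maze.sense(dir: west)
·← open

·→ stack.push(x: west)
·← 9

·→ maze.move(dir: west)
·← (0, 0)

·→ maze.sense(dir: south)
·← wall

·→ stack.pop()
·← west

·→ maze.move(dir: east)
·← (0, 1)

·→ maze.sense(dir: south)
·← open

·→ stack.push(x: south)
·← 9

·→ maze.move(dir: south)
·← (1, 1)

·→ maze.sense(dir: east)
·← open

·→ stack.push(x: east)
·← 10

·→ maze.move(dir: east)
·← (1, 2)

·→ maze.sense(dir: east)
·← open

·→ stack.push(x: east)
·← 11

·→ maze.move(dir: east)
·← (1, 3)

·→ maze.sense(dir: south)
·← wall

·→ stack.pop()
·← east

·→ maze.move(dir: west)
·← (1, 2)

·→ maze.sense(dir: south)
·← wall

·→ stack.pop()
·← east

·→ maze.move(dir: west)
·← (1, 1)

·→ maze.sense(dir: south)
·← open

·→ stack.push(x: south)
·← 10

·→ maze.move(dir: south)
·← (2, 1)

·→ maze.sense(dir: west)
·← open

·→ stack.push(x: west)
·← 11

·→ maze.move(dir: west)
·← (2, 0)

·→ maze.sense(dir: south)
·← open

·→ stack.push(x: south)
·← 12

·→ maze.move(dir: south)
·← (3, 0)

·→ maze.sense(dir: east)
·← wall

·→ maze.sense(dir: south)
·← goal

·→ maze.move(dir: south)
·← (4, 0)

Answer: (4, 0)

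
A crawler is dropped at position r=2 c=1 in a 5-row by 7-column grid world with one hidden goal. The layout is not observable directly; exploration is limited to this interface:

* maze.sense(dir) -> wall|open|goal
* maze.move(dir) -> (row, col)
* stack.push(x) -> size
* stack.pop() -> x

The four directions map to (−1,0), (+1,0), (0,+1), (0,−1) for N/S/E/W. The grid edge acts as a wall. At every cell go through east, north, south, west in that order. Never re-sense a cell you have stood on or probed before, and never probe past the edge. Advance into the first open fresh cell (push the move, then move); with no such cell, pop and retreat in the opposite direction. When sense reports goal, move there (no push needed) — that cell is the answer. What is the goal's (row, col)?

CALL maze.sense[dir='east']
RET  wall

CALL maze.sense[dir='north']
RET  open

CALL stack.push[x='north']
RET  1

CALL maze.move[dir='north']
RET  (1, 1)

CALL maze.sense[dir='east']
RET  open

CALL stack.push[x='east']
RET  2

CALL maze.move[dir='east']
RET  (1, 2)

CALL maze.sense[dir='east']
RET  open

CALL stack.push[x='east']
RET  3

CALL maze.move[dir='east']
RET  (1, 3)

CALL maze.sense[dir='east']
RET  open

CALL stack.push[x='east']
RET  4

CALL maze.move[dir='east']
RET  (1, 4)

CALL maze.sense[dir='east']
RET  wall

CALL maze.sense[dir='north']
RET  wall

CALL maze.sense[dir='south']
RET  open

CALL stack.push[x='south']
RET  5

CALL maze.move[dir='south']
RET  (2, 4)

CALL maze.sense[dir='east']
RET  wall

CALL maze.sense[dir='south']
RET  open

CALL stack.push[x='south']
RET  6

CALL maze.move[dir='south']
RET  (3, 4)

CALL maze.sense[dir='east']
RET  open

CALL stack.push[x='east']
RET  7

CALL maze.move[dir='east']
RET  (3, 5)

CALL maze.sense[dir='east']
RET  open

CALL stack.push[x='east']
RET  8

CALL maze.move[dir='east']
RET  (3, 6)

CALL maze.sense[dir='north']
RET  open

CALL stack.push[x='north']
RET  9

CALL maze.move[dir='north']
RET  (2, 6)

CALL maze.sense[dir='north']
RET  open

CALL stack.push[x='north']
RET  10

CALL maze.move[dir='north']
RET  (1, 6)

CALL maze.sense[dir='north']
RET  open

CALL stack.push[x='north']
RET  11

CALL maze.move[dir='north']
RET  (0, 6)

CALL maze.sense[dir='west']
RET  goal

CALL maze.move[dir='west']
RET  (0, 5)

Answer: (0, 5)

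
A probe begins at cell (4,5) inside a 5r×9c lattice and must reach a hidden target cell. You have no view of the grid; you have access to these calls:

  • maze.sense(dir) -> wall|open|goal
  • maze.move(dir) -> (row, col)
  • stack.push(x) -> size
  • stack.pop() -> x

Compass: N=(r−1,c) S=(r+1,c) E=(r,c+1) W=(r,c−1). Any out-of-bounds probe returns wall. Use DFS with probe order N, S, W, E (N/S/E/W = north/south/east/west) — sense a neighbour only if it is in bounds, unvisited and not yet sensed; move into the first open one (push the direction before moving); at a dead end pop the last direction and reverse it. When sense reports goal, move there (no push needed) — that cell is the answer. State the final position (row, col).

~$ sense north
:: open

~$ push north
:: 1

~$ move north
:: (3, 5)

~$ sense north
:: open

~$ push north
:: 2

~$ move north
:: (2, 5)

~$ sense north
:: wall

~$ sense west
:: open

~$ push west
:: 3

~$ move west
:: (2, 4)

~$ sense north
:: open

~$ push north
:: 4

~$ move north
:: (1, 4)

~$ sense north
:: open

~$ push north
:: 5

~$ move north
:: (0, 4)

~$ sense west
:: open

~$ push west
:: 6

~$ move west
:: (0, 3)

~$ sense south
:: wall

~$ sense west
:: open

~$ push west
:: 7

~$ move west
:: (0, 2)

~$ sense south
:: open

~$ push south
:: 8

~$ move south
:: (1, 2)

~$ sense south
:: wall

~$ sense west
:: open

~$ push west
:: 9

~$ move west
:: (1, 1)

~$ sense north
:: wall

~$ sense south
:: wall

~$ sense west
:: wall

~$ pop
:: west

~$ move east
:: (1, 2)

~$ pop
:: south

~$ move north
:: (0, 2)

~$ pop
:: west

~$ move east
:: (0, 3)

~$ pop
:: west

~$ move east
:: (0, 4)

~$ sense east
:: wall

~$ pop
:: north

~$ move south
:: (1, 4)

~$ pop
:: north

~$ move south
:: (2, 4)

~$ sense south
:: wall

~$ sense west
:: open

~$ push west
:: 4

~$ move west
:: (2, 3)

~$ sense south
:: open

~$ push south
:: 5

~$ move south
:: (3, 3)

~$ sense south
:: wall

~$ sense west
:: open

~$ push west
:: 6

~$ move west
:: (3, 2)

~$ sense south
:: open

~$ push south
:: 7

~$ move south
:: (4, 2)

~$ sense west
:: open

~$ push west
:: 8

~$ move west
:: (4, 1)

~$ sense north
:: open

~$ push north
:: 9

~$ move north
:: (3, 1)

~$ sense west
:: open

~$ push west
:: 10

~$ move west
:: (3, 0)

~$ sense north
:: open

~$ push north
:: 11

~$ move north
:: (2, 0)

~$ pop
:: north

~$ move south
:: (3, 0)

~$ sense south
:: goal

~$ move south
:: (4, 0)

Answer: (4, 0)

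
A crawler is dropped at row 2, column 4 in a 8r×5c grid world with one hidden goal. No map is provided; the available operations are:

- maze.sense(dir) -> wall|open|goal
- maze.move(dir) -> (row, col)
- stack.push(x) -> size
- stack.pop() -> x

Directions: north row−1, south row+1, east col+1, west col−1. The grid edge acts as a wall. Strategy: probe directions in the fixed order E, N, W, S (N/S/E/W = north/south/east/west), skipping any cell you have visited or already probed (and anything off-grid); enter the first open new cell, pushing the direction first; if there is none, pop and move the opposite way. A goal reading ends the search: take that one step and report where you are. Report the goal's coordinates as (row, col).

==> maze.sense(dir: north)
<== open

==> stack.push(x: north)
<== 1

==> maze.move(dir: north)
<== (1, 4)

==> maze.sense(dir: north)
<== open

==> stack.push(x: north)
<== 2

==> maze.move(dir: north)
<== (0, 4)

==> maze.sense(dir: west)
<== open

==> stack.push(x: west)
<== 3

==> maze.move(dir: west)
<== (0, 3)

==> maze.sense(dir: west)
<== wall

==> maze.sense(dir: south)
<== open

==> stack.push(x: south)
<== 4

==> maze.move(dir: south)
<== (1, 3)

==> maze.sense(dir: west)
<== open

==> stack.push(x: west)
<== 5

==> maze.move(dir: west)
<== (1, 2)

==> maze.sense(dir: west)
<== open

==> stack.push(x: west)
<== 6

==> maze.move(dir: west)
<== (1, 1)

==> maze.sense(dir: north)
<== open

==> stack.push(x: north)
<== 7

==> maze.move(dir: north)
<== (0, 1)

==> maze.sense(dir: west)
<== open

==> stack.push(x: west)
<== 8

==> maze.move(dir: west)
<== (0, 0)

==> maze.sense(dir: south)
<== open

==> stack.push(x: south)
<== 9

==> maze.move(dir: south)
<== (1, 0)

==> maze.sense(dir: south)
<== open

==> stack.push(x: south)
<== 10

==> maze.move(dir: south)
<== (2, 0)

==> maze.sense(dir: east)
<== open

==> stack.push(x: east)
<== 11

==> maze.move(dir: east)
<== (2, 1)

==> maze.sense(dir: east)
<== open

==> stack.push(x: east)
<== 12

==> maze.move(dir: east)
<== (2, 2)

==> maze.sense(dir: east)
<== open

==> stack.push(x: east)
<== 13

==> maze.move(dir: east)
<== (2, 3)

==> maze.sense(dir: south)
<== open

==> stack.push(x: south)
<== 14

==> maze.move(dir: south)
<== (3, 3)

==> maze.sense(dir: east)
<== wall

==> maze.sense(dir: west)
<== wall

==> maze.sense(dir: south)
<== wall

==> stack.pop()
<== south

==> maze.move(dir: north)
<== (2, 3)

==> stack.pop()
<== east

==> maze.move(dir: west)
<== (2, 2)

==> stack.pop()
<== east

==> maze.move(dir: west)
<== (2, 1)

==> maze.sense(dir: south)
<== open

==> stack.push(x: south)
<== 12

==> maze.move(dir: south)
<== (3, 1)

==> maze.sense(dir: west)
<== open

==> stack.push(x: west)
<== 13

==> maze.move(dir: west)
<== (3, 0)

==> maze.sense(dir: south)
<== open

==> stack.push(x: south)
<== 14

==> maze.move(dir: south)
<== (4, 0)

==> maze.sense(dir: east)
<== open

==> stack.push(x: east)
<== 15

==> maze.move(dir: east)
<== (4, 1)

==> maze.sense(dir: east)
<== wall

==> maze.sense(dir: south)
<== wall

==> stack.pop()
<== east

==> maze.move(dir: west)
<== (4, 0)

==> maze.sense(dir: south)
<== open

==> stack.push(x: south)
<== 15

==> maze.move(dir: south)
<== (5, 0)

==> maze.sense(dir: south)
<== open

==> stack.push(x: south)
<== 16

==> maze.move(dir: south)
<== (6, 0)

==> maze.sense(dir: east)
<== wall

==> maze.sense(dir: south)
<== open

==> stack.push(x: south)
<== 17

==> maze.move(dir: south)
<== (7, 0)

==> maze.sense(dir: east)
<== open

==> stack.push(x: east)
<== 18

==> maze.move(dir: east)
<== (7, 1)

==> maze.sense(dir: east)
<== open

==> stack.push(x: east)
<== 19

==> maze.move(dir: east)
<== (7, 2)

==> maze.sense(dir: east)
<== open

==> stack.push(x: east)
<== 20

==> maze.move(dir: east)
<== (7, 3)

==> maze.sense(dir: east)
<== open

==> stack.push(x: east)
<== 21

==> maze.move(dir: east)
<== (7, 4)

==> maze.sense(dir: north)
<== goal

==> maze.move(dir: north)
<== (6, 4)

Answer: (6, 4)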